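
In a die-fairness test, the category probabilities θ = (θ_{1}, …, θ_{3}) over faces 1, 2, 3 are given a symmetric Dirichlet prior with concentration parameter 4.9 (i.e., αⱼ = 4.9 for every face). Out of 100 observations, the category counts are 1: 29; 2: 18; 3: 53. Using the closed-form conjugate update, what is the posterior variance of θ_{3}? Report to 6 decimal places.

The Dirichlet prior is conjugate to the Multinomial likelihood: each posterior αⱼ = prior αⱼ + observed count nⱼ.
Posterior concentration: (33.9, 22.9, 57.9), total = 114.7.
Var[θ_j] = α_j(Σα−α_j)/((Σα)²(Σα+1)) = 57.9·56.8/(114.7²·115.7) = 0.002161.

0.002161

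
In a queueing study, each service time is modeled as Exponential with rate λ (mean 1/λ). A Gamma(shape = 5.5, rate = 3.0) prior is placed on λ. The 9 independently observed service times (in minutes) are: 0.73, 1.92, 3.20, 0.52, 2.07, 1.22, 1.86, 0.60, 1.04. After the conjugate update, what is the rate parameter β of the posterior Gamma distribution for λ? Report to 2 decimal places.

16.16

With a Gamma(shape α, rate β) prior on the exponential rate λ, the posterior after n observations with total T = Σxᵢ is Gamma(α+n, β+T).
Sum of observations T = 13.16 minutes; n = 9.
Posterior: Gamma(5.5+9, 3.0+13.16) = Gamma(14.5, 16.16).
Posterior β = 16.16.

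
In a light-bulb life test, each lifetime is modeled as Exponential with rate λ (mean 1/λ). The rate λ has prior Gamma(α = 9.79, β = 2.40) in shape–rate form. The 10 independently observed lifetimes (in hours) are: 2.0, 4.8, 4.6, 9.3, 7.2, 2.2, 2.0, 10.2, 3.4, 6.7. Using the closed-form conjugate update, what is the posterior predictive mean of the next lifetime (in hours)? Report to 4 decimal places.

With a Gamma(shape α, rate β) prior on the exponential rate λ, the posterior after n observations with total T = Σxᵢ is Gamma(α+n, β+T).
Sum of observations T = 52.4 hours; n = 10.
Posterior: Gamma(9.79+10, 2.40+52.4) = Gamma(19.79, 54.80).
The predictive distribution for the next observation is Lomax; its mean is β/(α−1) = 54.80/18.79 = 2.9164.

2.9164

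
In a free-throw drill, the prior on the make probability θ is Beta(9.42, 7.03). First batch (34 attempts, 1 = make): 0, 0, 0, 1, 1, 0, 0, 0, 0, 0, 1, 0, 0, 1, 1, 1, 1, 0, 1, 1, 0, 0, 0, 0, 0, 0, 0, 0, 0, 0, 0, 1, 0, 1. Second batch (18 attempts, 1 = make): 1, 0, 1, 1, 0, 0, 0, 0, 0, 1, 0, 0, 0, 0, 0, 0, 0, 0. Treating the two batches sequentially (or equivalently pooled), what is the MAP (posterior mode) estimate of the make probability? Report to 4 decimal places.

The Beta prior is conjugate to a Binomial/Bernoulli likelihood; the update adds successes to α and failures to β.
After batch 1: Beta(9.42+11, 7.03+23) = Beta(20.42, 30.03).
After batch 2: Beta(20.42+4, 30.03+14) = Beta(24.42, 44.03).
Mode of Beta(a,b) for a,b>1 is (a−1)/(a+b−2) = 23.42/66.45 = 0.3524.

0.3524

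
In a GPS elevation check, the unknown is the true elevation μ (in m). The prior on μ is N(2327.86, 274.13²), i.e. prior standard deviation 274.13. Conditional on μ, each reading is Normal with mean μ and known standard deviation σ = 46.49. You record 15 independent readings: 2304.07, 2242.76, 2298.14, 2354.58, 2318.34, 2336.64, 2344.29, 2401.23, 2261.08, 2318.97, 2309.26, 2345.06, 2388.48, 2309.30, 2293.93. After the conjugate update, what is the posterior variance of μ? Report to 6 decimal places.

For Normal data with known variance σ², a Normal(μ₀, σ₀²) prior on μ is conjugate. Posterior precision = 1/σ₀² + n/σ²; posterior mean is the precision-weighted average of μ₀ and x̄.
σ₀² = 274.13² = 75147.2569, σ² = 46.49² = 2161.3201; σ² + n·σ₀² = 2161.3201 + 15·75147.2569 = 1129370.1736.
Posterior precision = 1/σ₀² + n/σ² = 1/75147.2569 + 15/2161.3201 = (σ² + n·σ₀²)/(σ₀²σ²) = 1129370.1736/(75147.2569·2161.3201); posterior variance σₙ² = σ₀²σ²/(σ² + n·σ₀²) = 75147.2569·2161.3201/1129370.1736 = 143.812260.

143.812260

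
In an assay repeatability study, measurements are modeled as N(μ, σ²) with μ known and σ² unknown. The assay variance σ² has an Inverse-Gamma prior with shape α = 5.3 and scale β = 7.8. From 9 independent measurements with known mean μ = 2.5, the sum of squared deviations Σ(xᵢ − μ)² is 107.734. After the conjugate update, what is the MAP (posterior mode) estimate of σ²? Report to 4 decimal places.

5.7099

With known mean μ and an Inverse-Gamma(α, β) prior on σ², the Normal likelihood is conjugate: posterior is Inv-Gamma(α + n/2, β + Σ(xᵢ−μ)²/2).
Posterior: Inv-Gamma(5.3 + 9/2, 7.8 + 107.734/2) = Inv-Gamma(9.80, 61.6670).
Mode = β/(α+1) = 61.6670/10.80 = 5.7099.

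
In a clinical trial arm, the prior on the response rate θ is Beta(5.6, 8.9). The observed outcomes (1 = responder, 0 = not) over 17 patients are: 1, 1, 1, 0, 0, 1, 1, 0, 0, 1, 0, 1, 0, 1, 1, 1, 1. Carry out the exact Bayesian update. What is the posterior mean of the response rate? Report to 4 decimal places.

0.5270

The Beta prior is conjugate to a Binomial/Bernoulli likelihood; the update adds successes to α and failures to β.
Posterior: Beta(α+k, β+n−k) = Beta(5.6+11, 8.9+6) = Beta(16.6, 14.9).
Posterior mean = α/(α+β) = 16.6/31.5 = 0.5270.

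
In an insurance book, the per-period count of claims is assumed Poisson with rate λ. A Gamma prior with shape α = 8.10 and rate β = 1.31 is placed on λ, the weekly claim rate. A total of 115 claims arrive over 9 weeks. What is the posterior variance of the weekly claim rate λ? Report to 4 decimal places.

1.1581

With a Gamma(shape α, rate β) prior, the Poisson likelihood is conjugate: the posterior is Gamma(α + ΣXᵢ, β + n).
Posterior: Gamma(α+S, β+n) = Gamma(8.10+115, 1.31+9) = Gamma(123.10, 10.31).
Var = α/β² = 123.10/10.31² = 1.1581.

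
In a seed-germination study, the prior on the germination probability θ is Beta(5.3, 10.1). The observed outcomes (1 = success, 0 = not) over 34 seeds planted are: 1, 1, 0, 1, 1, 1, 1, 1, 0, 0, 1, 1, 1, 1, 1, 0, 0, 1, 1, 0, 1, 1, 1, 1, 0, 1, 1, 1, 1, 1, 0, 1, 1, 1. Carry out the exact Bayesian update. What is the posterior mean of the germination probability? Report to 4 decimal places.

0.6336

The Beta prior is conjugate to a Binomial/Bernoulli likelihood; the update adds successes to α and failures to β.
Posterior: Beta(α+k, β+n−k) = Beta(5.3+26, 10.1+8) = Beta(31.3, 18.1).
Posterior mean = α/(α+β) = 31.3/49.4 = 0.6336.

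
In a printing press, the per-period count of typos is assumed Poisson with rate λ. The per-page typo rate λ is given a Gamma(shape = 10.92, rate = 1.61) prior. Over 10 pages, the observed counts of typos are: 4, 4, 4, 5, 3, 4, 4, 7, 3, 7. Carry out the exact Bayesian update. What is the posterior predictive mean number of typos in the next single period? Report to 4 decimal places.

With a Gamma(shape α, rate β) prior, the Poisson likelihood is conjugate: the posterior is Gamma(α + ΣXᵢ, β + n).
Sum of counts S = 45 over n = 10 pages.
Posterior: Gamma(α+S, β+n) = Gamma(10.92+45, 1.61+10) = Gamma(55.92, 11.61).
The predictive distribution for one future period is NegBinom with mean α/β = 4.8165.

4.8165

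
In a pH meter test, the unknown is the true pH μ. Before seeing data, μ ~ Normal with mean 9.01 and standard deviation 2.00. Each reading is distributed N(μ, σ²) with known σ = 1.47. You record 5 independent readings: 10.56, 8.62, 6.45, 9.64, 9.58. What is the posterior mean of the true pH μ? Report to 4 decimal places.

For Normal data with known variance σ², a Normal(μ₀, σ₀²) prior on μ is conjugate. Posterior precision = 1/σ₀² + n/σ²; posterior mean is the precision-weighted average of μ₀ and x̄.
Σxᵢ = 10.56 + 8.62 + 6.45 + 9.64 + 9.58 = 44.85, so n·x̄ = 44.85.
σ₀² = 2.00² = 4, σ² = 1.47² = 2.1609; σ² + n·σ₀² = 2.1609 + 5·4 = 22.1609.
Posterior mean = (μ₀/σ₀² + n·x̄/σ²)/(1/σ₀² + n/σ²) = (σ²·μ₀ + σ₀²·n·x̄)/(σ² + n·σ₀²) = (2.1609·9.01 + 4·44.85)/22.1609 = 198.869709/22.1609 = 8.9739.

8.9739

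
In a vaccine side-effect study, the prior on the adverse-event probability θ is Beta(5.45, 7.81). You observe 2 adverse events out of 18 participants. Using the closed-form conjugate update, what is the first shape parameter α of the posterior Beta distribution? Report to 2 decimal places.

The Beta prior is conjugate to a Binomial/Bernoulli likelihood; the update adds successes to α and failures to β.
Posterior: Beta(α+k, β+n−k) = Beta(5.45+2, 7.81+16) = Beta(7.45, 23.81).
Posterior α = 7.45.

7.45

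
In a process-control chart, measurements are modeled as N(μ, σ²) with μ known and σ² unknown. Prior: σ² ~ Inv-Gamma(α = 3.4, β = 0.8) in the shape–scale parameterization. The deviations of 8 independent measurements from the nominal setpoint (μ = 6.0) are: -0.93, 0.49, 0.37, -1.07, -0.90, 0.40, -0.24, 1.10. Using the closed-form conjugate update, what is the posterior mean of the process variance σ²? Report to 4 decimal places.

0.4863

With known mean μ and an Inverse-Gamma(α, β) prior on σ², the Normal likelihood is conjugate: posterior is Inv-Gamma(α + n/2, β + Σ(xᵢ−μ)²/2).
Σ(xᵢ−μ)² = (-0.93)² + (0.49)² + (0.37)² + (-1.07)² + (-0.90)² + (0.40)² + (-0.24)² + (1.10)² = 4.6244.
Posterior: Inv-Gamma(3.4 + 8/2, 0.8 + 4.6244/2) = Inv-Gamma(7.40, 3.11220).
E[σ²|data] = β/(α−1) = 3.11220/6.40 = 0.4863.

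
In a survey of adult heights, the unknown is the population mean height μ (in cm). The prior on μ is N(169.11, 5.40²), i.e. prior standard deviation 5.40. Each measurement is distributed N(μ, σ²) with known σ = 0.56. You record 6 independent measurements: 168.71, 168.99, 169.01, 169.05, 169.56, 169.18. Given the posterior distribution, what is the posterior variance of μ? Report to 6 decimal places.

For Normal data with known variance σ², a Normal(μ₀, σ₀²) prior on μ is conjugate. Posterior precision = 1/σ₀² + n/σ²; posterior mean is the precision-weighted average of μ₀ and x̄.
σ₀² = 5.40² = 29.16, σ² = 0.56² = 0.3136; σ² + n·σ₀² = 0.3136 + 6·29.16 = 175.2736.
Posterior precision = 1/σ₀² + n/σ² = 1/29.16 + 6/0.3136 = (σ² + n·σ₀²)/(σ₀²σ²) = 175.2736/(29.16·0.3136); posterior variance σₙ² = σ₀²σ²/(σ² + n·σ₀²) = 29.16·0.3136/175.2736 = 0.052173.

0.052173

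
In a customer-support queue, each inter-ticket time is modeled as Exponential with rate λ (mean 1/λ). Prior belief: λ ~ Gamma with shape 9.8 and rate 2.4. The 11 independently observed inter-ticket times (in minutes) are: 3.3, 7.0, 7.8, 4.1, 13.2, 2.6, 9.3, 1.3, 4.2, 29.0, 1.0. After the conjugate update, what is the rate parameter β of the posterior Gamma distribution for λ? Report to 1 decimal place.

With a Gamma(shape α, rate β) prior on the exponential rate λ, the posterior after n observations with total T = Σxᵢ is Gamma(α+n, β+T).
Sum of observations T = 82.8 minutes; n = 11.
Posterior: Gamma(9.8+11, 2.4+82.8) = Gamma(20.8, 85.2).
Posterior β = 85.2.

85.2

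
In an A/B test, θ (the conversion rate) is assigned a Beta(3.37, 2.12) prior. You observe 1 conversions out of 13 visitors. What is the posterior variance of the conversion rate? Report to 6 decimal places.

The Beta prior is conjugate to a Binomial/Bernoulli likelihood; the update adds successes to α and failures to β.
Posterior: Beta(α+k, β+n−k) = Beta(3.37+1, 2.12+12) = Beta(4.37, 14.12).
Var = αβ/((α+β)²(α+β+1)) = 4.37·14.12/(18.49²·19.49) = 0.009260.

0.009260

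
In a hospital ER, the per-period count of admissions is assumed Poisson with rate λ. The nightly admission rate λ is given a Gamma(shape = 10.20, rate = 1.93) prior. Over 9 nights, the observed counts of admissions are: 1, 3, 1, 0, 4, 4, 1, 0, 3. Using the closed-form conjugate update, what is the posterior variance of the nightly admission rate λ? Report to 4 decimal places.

With a Gamma(shape α, rate β) prior, the Poisson likelihood is conjugate: the posterior is Gamma(α + ΣXᵢ, β + n).
Sum of counts S = 17 over n = 9 nights.
Posterior: Gamma(α+S, β+n) = Gamma(10.20+17, 1.93+9) = Gamma(27.20, 10.93).
Var = α/β² = 27.20/10.93² = 0.2277.

0.2277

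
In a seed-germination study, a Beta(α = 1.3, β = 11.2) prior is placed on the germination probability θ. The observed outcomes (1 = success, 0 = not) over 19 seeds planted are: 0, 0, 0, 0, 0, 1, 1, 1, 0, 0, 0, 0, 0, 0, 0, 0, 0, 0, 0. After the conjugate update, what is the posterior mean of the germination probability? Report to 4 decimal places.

The Beta prior is conjugate to a Binomial/Bernoulli likelihood; the update adds successes to α and failures to β.
Posterior: Beta(α+k, β+n−k) = Beta(1.3+3, 11.2+16) = Beta(4.3, 27.2).
Posterior mean = α/(α+β) = 4.3/31.5 = 0.1365.

0.1365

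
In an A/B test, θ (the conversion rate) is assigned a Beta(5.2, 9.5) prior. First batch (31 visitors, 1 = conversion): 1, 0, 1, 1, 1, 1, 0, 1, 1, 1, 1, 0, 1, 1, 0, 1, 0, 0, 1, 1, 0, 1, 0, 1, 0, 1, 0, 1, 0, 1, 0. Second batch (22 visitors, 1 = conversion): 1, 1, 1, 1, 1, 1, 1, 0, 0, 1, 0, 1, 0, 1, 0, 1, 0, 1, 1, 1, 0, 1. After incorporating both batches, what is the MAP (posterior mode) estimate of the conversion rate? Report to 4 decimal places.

0.5814

The Beta prior is conjugate to a Binomial/Bernoulli likelihood; the update adds successes to α and failures to β.
After batch 1: Beta(5.2+19, 9.5+12) = Beta(24.2, 21.5).
After batch 2: Beta(24.2+15, 21.5+7) = Beta(39.2, 28.5).
Mode of Beta(a,b) for a,b>1 is (a−1)/(a+b−2) = 38.2/65.7 = 0.5814.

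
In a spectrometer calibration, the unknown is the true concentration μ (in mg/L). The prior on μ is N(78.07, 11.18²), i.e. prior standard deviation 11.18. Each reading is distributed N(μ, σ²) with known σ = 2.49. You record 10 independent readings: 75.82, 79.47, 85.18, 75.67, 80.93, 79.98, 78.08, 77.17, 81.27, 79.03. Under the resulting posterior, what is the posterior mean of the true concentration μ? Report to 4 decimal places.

For Normal data with known variance σ², a Normal(μ₀, σ₀²) prior on μ is conjugate. Posterior precision = 1/σ₀² + n/σ²; posterior mean is the precision-weighted average of μ₀ and x̄.
Σxᵢ = 75.82 + 79.47 + 85.18 + 75.67 + 80.93 + 79.98 + 78.08 + 77.17 + 81.27 + 79.03 = 792.6, so n·x̄ = 792.6.
σ₀² = 11.18² = 124.9924, σ² = 2.49² = 6.2001; σ² + n·σ₀² = 6.2001 + 10·124.9924 = 1256.1241.
Posterior mean = (μ₀/σ₀² + n·x̄/σ²)/(1/σ₀² + n/σ²) = (σ²·μ₀ + σ₀²·n·x̄)/(σ² + n·σ₀²) = (6.2001·78.07 + 124.9924·792.6)/1256.1241 = 99553.018047/1256.1241 = 79.2541.

79.2541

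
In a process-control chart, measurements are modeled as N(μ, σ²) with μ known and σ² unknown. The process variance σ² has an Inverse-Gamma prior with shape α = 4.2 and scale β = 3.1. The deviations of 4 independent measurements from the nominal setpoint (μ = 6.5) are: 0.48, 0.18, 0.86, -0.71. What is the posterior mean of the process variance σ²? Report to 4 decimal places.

With known mean μ and an Inverse-Gamma(α, β) prior on σ², the Normal likelihood is conjugate: posterior is Inv-Gamma(α + n/2, β + Σ(xᵢ−μ)²/2).
Σ(xᵢ−μ)² = (0.48)² + (0.18)² + (0.86)² + (-0.71)² = 1.5065.
Posterior: Inv-Gamma(4.2 + 4/2, 3.1 + 1.5065/2) = Inv-Gamma(6.20, 3.85325).
E[σ²|data] = β/(α−1) = 3.85325/5.20 = 0.7410.

0.7410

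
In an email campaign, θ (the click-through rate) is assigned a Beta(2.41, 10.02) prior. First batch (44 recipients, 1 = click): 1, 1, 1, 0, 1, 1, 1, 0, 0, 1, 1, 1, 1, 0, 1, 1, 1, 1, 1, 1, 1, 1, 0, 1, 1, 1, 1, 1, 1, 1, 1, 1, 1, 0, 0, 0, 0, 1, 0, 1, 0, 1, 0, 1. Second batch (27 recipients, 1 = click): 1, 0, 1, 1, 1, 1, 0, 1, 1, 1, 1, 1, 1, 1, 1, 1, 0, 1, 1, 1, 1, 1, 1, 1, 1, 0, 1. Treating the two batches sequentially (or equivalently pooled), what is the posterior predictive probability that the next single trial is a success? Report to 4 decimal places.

The Beta prior is conjugate to a Binomial/Bernoulli likelihood; the update adds successes to α and failures to β.
After batch 1: Beta(2.41+32, 10.02+12) = Beta(34.41, 22.02).
After batch 2: Beta(34.41+23, 22.02+4) = Beta(57.41, 26.02).
For a single future Bernoulli trial, P(success | data) = α/(α+β) = 0.6881.

0.6881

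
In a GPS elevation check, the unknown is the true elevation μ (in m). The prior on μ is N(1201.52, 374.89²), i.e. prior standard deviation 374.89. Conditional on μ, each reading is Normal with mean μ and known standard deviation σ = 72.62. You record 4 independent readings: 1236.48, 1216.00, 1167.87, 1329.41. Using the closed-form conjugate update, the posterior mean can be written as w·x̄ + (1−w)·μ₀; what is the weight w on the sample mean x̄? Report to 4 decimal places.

For Normal data with known variance σ², a Normal(μ₀, σ₀²) prior on μ is conjugate. Posterior precision = 1/σ₀² + n/σ²; posterior mean is the precision-weighted average of μ₀ and x̄.
σ₀² = 374.89² = 140542.5121, σ² = 72.62² = 5273.6644. Prior precision 1/σ₀² = 1/140542.5121; data precision n/σ² = 4/5273.6644.
w = (n/σ²)/(1/σ₀² + n/σ²) = n·σ₀²/(σ² + n·σ₀²) = 4·140542.5121/(5273.6644 + 4·140542.5121) = 562170.0484/567443.7128 = 0.9907.

0.9907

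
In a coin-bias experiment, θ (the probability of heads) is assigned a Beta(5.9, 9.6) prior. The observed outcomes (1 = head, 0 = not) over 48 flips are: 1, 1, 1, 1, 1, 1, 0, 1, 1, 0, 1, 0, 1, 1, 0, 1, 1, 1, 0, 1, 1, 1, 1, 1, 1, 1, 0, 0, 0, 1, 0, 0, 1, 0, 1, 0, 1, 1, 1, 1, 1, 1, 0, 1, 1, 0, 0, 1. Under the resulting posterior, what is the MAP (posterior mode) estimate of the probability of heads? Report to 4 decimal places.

0.6163

The Beta prior is conjugate to a Binomial/Bernoulli likelihood; the update adds successes to α and failures to β.
Posterior: Beta(α+k, β+n−k) = Beta(5.9+33, 9.6+15) = Beta(38.9, 24.6).
Mode of Beta(a,b) for a,b>1 is (a−1)/(a+b−2) = 37.9/61.5 = 0.6163.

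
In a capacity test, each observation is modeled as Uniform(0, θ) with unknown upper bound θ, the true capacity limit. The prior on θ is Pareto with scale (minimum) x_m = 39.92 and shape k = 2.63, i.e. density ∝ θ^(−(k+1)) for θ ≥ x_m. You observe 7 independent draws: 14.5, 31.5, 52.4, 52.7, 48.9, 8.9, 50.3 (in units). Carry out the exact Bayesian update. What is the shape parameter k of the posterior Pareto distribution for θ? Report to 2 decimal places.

A Pareto(scale x_m, shape k) prior on the upper bound θ of Uniform(0, θ) is conjugate: posterior is Pareto(max(x_m, max xᵢ), k + n).
Sample maximum = 52.7; prior scale x_m = 39.92 → posterior scale = max = 52.70.
Posterior shape = 2.63 + 7 = 9.63.
Posterior shape k = 9.63.

9.63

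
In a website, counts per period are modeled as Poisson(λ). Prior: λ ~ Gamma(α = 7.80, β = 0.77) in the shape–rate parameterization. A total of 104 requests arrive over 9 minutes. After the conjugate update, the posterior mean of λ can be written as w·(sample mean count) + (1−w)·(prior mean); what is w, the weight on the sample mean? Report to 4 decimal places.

0.9212

With a Gamma(shape α, rate β) prior, the Poisson likelihood is conjugate: the posterior is Gamma(α + ΣXᵢ, β + n).
Posterior mean = (α₀+S)/(β₀+n) = [n/(β₀+n)]·(S/n) + [β₀/(β₀+n)]·(α₀/β₀), so only n and β₀ enter the weight.
Weight on data w = n/(β₀+n) = 9/(0.77+9) = 9/9.77 = 0.9212.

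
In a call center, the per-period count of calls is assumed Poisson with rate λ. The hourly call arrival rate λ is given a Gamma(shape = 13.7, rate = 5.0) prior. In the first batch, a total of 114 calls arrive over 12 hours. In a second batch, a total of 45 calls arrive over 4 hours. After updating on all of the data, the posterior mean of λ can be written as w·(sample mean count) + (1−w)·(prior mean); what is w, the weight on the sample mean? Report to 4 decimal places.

With a Gamma(shape α, rate β) prior, the Poisson likelihood is conjugate: the posterior is Gamma(α + ΣXᵢ, β + n).
Total number of hours: n = 12 + 4 = 16.
Posterior mean = (α₀+S)/(β₀+n) = [n/(β₀+n)]·(S/n) + [β₀/(β₀+n)]·(α₀/β₀), so only n and β₀ enter the weight.
Weight on data w = n/(β₀+n) = 16/(5.0+16) = 16/21.0 = 0.7619.

0.7619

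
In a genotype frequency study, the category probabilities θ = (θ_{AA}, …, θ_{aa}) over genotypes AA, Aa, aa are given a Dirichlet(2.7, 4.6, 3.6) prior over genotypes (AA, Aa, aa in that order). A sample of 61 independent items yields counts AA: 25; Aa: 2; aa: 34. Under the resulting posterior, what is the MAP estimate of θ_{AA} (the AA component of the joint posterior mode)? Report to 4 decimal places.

0.3875

The Dirichlet prior is conjugate to the Multinomial likelihood: each posterior αⱼ = prior αⱼ + observed count nⱼ.
Posterior concentration: (27.7, 6.6, 37.6), total = 71.9.
Joint mode component: (α_{AA}−1)/(Σα−K) = 26.7/68.9 = 0.3875.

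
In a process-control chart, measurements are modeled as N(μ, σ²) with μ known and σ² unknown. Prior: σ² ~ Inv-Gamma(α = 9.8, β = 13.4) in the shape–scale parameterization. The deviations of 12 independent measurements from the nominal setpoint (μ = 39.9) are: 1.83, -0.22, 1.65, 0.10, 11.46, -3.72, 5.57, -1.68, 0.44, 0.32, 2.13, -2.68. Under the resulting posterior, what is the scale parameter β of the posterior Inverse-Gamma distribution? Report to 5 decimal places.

111.98120

With known mean μ and an Inverse-Gamma(α, β) prior on σ², the Normal likelihood is conjugate: posterior is Inv-Gamma(α + n/2, β + Σ(xᵢ−μ)²/2).
Σ(xᵢ−μ)² = (1.83)² + (-0.22)² + (1.65)² + (0.10)² + (11.46)² + (-3.72)² + (5.57)² + (-1.68)² + (0.44)² + (0.32)² + (2.13)² + (-2.68)² = 197.1624.
Posterior: Inv-Gamma(9.8 + 12/2, 13.4 + 197.1624/2) = Inv-Gamma(15.80, 111.98120).
Posterior β = 111.98120.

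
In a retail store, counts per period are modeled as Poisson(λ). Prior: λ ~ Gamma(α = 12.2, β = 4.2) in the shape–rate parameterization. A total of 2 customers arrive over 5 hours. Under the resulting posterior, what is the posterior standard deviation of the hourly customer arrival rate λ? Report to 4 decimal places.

With a Gamma(shape α, rate β) prior, the Poisson likelihood is conjugate: the posterior is Gamma(α + ΣXᵢ, β + n).
Posterior: Gamma(α+S, β+n) = Gamma(12.2+2, 4.2+5) = Gamma(14.2, 9.2).
SD = √α/β = √14.2/9.2 = 0.4096.

0.4096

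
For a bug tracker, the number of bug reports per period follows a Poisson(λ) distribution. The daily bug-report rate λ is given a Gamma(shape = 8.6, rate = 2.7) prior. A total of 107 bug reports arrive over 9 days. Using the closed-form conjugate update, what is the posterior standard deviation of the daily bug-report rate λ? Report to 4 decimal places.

0.9190

With a Gamma(shape α, rate β) prior, the Poisson likelihood is conjugate: the posterior is Gamma(α + ΣXᵢ, β + n).
Posterior: Gamma(α+S, β+n) = Gamma(8.6+107, 2.7+9) = Gamma(115.6, 11.7).
SD = √α/β = √115.6/11.7 = 0.9190.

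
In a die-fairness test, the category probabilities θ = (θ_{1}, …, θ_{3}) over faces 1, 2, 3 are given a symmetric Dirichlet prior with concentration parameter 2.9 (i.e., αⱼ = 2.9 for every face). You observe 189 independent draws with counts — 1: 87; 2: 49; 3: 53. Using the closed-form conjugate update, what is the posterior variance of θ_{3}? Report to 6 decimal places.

0.001021

The Dirichlet prior is conjugate to the Multinomial likelihood: each posterior αⱼ = prior αⱼ + observed count nⱼ.
Posterior concentration: (89.9, 51.9, 55.9), total = 197.7.
Var[θ_j] = α_j(Σα−α_j)/((Σα)²(Σα+1)) = 55.9·141.8/(197.7²·198.7) = 0.001021.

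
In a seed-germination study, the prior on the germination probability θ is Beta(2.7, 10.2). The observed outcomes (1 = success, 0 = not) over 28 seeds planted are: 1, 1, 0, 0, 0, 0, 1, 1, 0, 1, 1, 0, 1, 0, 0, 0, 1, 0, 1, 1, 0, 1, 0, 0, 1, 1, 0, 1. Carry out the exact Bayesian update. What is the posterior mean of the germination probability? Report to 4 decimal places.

The Beta prior is conjugate to a Binomial/Bernoulli likelihood; the update adds successes to α and failures to β.
Posterior: Beta(α+k, β+n−k) = Beta(2.7+14, 10.2+14) = Beta(16.7, 24.2).
Posterior mean = α/(α+β) = 16.7/40.9 = 0.4083.

0.4083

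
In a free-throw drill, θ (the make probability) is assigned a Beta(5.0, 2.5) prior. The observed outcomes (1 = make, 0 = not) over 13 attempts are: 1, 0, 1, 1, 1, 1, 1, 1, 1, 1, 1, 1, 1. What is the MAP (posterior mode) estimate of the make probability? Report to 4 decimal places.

The Beta prior is conjugate to a Binomial/Bernoulli likelihood; the update adds successes to α and failures to β.
Posterior: Beta(α+k, β+n−k) = Beta(5.0+12, 2.5+1) = Beta(17.0, 3.5).
Mode of Beta(a,b) for a,b>1 is (a−1)/(a+b−2) = 16.0/18.5 = 0.8649.

0.8649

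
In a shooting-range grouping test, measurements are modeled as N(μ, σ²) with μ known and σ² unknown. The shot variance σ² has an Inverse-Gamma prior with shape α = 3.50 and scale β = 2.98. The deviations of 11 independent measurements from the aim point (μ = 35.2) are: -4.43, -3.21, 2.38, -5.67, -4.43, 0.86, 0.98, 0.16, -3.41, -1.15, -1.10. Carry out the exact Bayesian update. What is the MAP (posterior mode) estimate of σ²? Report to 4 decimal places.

With known mean μ and an Inverse-Gamma(α, β) prior on σ², the Normal likelihood is conjugate: posterior is Inv-Gamma(α + n/2, β + Σ(xᵢ−μ)²/2).
Σ(xᵢ−μ)² = (-4.43)² + (-3.21)² + (2.38)² + (-5.67)² + (-4.43)² + (0.86)² + (0.98)² + (0.16)² + (-3.41)² + (-1.15)² + (-1.10)² = 103.2534.
Posterior: Inv-Gamma(3.50 + 11/2, 2.98 + 103.2534/2) = Inv-Gamma(9.00, 54.60670).
Mode = β/(α+1) = 54.60670/10.00 = 5.4607.

5.4607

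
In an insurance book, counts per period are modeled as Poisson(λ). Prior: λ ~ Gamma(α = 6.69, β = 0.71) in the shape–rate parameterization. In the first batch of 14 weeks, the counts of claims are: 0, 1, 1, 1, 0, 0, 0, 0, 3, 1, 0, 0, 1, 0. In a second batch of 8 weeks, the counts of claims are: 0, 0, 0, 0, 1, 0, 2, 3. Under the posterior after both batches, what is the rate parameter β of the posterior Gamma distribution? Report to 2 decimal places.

22.71

With a Gamma(shape α, rate β) prior, the Poisson likelihood is conjugate: the posterior is Gamma(α + ΣXᵢ, β + n).
Batch 1: sum of counts S = 8 over n = 14 weeks.
After batch 1: Gamma(α+S, β+n) = Gamma(6.69+8, 0.71+14) = Gamma(14.69, 14.71).
Batch 2: sum of counts S = 6 over n = 8 weeks.
After batch 2: Gamma(α+S, β+n) = Gamma(14.69+6, 14.71+8) = Gamma(20.69, 22.71).
Posterior β = 22.71.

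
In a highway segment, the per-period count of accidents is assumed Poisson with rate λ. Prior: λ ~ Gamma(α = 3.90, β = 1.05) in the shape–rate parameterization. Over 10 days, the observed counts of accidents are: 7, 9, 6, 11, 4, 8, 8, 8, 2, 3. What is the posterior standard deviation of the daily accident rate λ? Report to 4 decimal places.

0.7566

With a Gamma(shape α, rate β) prior, the Poisson likelihood is conjugate: the posterior is Gamma(α + ΣXᵢ, β + n).
Sum of counts S = 66 over n = 10 days.
Posterior: Gamma(α+S, β+n) = Gamma(3.90+66, 1.05+10) = Gamma(69.90, 11.05).
SD = √α/β = √69.90/11.05 = 0.7566.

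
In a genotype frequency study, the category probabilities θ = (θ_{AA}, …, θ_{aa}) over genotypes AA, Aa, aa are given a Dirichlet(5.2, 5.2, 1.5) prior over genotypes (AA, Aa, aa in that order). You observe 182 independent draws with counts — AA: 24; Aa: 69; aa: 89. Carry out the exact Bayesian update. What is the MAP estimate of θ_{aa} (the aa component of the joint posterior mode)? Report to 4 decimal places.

0.4688

The Dirichlet prior is conjugate to the Multinomial likelihood: each posterior αⱼ = prior αⱼ + observed count nⱼ.
Posterior concentration: (29.2, 74.2, 90.5), total = 193.9.
Joint mode component: (α_{aa}−1)/(Σα−K) = 89.5/190.9 = 0.4688.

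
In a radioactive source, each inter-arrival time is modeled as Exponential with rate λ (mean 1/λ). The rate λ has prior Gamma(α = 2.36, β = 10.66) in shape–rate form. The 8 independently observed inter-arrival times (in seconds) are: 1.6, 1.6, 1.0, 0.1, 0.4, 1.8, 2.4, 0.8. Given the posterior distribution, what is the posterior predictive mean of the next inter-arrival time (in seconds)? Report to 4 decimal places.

With a Gamma(shape α, rate β) prior on the exponential rate λ, the posterior after n observations with total T = Σxᵢ is Gamma(α+n, β+T).
Sum of observations T = 9.7 seconds; n = 8.
Posterior: Gamma(2.36+8, 10.66+9.7) = Gamma(10.36, 20.36).
The predictive distribution for the next observation is Lomax; its mean is β/(α−1) = 20.36/9.36 = 2.1752.

2.1752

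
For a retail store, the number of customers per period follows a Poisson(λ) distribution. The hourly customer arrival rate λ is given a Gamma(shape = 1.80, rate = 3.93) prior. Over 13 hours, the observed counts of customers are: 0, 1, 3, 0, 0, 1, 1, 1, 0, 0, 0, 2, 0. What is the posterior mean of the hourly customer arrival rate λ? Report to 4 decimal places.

0.6379

With a Gamma(shape α, rate β) prior, the Poisson likelihood is conjugate: the posterior is Gamma(α + ΣXᵢ, β + n).
Sum of counts S = 9 over n = 13 hours.
Posterior: Gamma(α+S, β+n) = Gamma(1.80+9, 3.93+13) = Gamma(10.80, 16.93).
Posterior mean = α/β = 10.80/16.93 = 0.6379.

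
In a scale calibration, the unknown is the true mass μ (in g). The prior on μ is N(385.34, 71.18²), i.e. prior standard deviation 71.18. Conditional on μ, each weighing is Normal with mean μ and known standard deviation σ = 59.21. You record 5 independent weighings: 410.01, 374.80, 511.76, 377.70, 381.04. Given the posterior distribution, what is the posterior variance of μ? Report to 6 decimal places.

615.926817

For Normal data with known variance σ², a Normal(μ₀, σ₀²) prior on μ is conjugate. Posterior precision = 1/σ₀² + n/σ²; posterior mean is the precision-weighted average of μ₀ and x̄.
σ₀² = 71.18² = 5066.5924, σ² = 59.21² = 3505.8241; σ² + n·σ₀² = 3505.8241 + 5·5066.5924 = 28838.7861.
Posterior precision = 1/σ₀² + n/σ² = 1/5066.5924 + 5/3505.8241 = (σ² + n·σ₀²)/(σ₀²σ²) = 28838.7861/(5066.5924·3505.8241); posterior variance σₙ² = σ₀²σ²/(σ² + n·σ₀²) = 5066.5924·3505.8241/28838.7861 = 615.926817.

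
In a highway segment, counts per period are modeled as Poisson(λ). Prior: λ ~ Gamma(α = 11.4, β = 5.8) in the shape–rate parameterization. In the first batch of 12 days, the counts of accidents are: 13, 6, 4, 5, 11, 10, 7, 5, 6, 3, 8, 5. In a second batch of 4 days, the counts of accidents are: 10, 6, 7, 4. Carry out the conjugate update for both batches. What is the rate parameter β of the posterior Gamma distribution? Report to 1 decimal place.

21.8

With a Gamma(shape α, rate β) prior, the Poisson likelihood is conjugate: the posterior is Gamma(α + ΣXᵢ, β + n).
Batch 1: sum of counts S = 83 over n = 12 days.
After batch 1: Gamma(α+S, β+n) = Gamma(11.4+83, 5.8+12) = Gamma(94.4, 17.8).
Batch 2: sum of counts S = 27 over n = 4 days.
After batch 2: Gamma(α+S, β+n) = Gamma(94.4+27, 17.8+4) = Gamma(121.4, 21.8).
Posterior β = 21.8.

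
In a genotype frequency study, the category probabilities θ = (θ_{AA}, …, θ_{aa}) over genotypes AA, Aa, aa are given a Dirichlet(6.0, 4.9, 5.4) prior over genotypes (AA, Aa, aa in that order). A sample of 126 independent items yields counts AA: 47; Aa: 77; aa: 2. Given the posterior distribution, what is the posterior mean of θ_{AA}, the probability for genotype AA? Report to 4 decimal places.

0.3725

The Dirichlet prior is conjugate to the Multinomial likelihood: each posterior αⱼ = prior αⱼ + observed count nⱼ.
Posterior concentration: (53.0, 81.9, 7.4), total = 142.3.
E[θ_{AA}|data] = α_{AA}/Σα = 53.0/142.3 = 0.3725.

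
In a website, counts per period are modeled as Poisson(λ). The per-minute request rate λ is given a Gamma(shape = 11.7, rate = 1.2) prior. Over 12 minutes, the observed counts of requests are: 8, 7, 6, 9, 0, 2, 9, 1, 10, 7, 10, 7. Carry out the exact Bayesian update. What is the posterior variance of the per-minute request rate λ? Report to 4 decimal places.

0.5033

With a Gamma(shape α, rate β) prior, the Poisson likelihood is conjugate: the posterior is Gamma(α + ΣXᵢ, β + n).
Sum of counts S = 76 over n = 12 minutes.
Posterior: Gamma(α+S, β+n) = Gamma(11.7+76, 1.2+12) = Gamma(87.7, 13.2).
Var = α/β² = 87.7/13.2² = 0.5033.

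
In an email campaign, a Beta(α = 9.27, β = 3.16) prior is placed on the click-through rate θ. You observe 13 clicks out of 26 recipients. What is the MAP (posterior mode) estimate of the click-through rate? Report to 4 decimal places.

The Beta prior is conjugate to a Binomial/Bernoulli likelihood; the update adds successes to α and failures to β.
Posterior: Beta(α+k, β+n−k) = Beta(9.27+13, 3.16+13) = Beta(22.27, 16.16).
Mode of Beta(a,b) for a,b>1 is (a−1)/(a+b−2) = 21.27/36.43 = 0.5839.

0.5839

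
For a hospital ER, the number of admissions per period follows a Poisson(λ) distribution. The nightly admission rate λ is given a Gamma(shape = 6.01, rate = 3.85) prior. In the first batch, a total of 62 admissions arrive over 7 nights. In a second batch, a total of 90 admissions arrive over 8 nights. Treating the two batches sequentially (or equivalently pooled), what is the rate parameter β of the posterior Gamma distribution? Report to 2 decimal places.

18.85

With a Gamma(shape α, rate β) prior, the Poisson likelihood is conjugate: the posterior is Gamma(α + ΣXᵢ, β + n).
After batch 1: Gamma(α+S, β+n) = Gamma(6.01+62, 3.85+7) = Gamma(68.01, 10.85).
After batch 2: Gamma(α+S, β+n) = Gamma(68.01+90, 10.85+8) = Gamma(158.01, 18.85).
Posterior β = 18.85.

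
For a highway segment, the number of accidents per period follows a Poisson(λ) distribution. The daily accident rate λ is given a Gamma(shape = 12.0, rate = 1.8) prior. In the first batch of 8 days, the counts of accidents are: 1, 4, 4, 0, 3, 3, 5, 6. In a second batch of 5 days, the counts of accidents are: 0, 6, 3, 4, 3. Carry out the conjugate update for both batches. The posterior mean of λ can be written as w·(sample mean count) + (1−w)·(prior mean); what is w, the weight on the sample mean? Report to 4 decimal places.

With a Gamma(shape α, rate β) prior, the Poisson likelihood is conjugate: the posterior is Gamma(α + ΣXᵢ, β + n).
Total number of days: n = 8 + 5 = 13.
Posterior mean = (α₀+S)/(β₀+n) = [n/(β₀+n)]·(S/n) + [β₀/(β₀+n)]·(α₀/β₀), so only n and β₀ enter the weight.
Weight on data w = n/(β₀+n) = 13/(1.8+13) = 13/14.8 = 0.8784.

0.8784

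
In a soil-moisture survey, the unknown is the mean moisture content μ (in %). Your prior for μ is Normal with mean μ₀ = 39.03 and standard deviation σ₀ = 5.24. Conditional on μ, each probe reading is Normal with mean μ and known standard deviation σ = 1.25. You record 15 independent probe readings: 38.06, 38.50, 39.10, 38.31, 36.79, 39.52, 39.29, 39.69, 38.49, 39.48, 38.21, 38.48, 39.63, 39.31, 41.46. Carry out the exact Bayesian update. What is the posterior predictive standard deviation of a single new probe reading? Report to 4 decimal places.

1.2908

For Normal data with known variance σ², a Normal(μ₀, σ₀²) prior on μ is conjugate. Posterior precision = 1/σ₀² + n/σ²; posterior mean is the precision-weighted average of μ₀ and x̄.
σ₀² = 5.24² = 27.4576, σ² = 1.25² = 1.5625; σ² + n·σ₀² = 1.5625 + 15·27.4576 = 413.4265.
Posterior precision = 1/σ₀² + n/σ² = 1/27.4576 + 15/1.5625 = (σ² + n·σ₀²)/(σ₀²σ²) = 413.4265/(27.4576·1.5625); posterior variance σₙ² = σ₀²σ²/(σ² + n·σ₀²) = 27.4576·1.5625/413.4265 = 0.103773.
Predictive variance for one new observation = σₙ² + σ² = 27.4576·1.5625/413.4265 + 1.5625 = σ²·(σ₀² + 413.4265)/413.4265 = 1.5625·440.8841/413.4265 = 1.666273; SD = √(1.5625·440.8841/413.4265) = 1.2908.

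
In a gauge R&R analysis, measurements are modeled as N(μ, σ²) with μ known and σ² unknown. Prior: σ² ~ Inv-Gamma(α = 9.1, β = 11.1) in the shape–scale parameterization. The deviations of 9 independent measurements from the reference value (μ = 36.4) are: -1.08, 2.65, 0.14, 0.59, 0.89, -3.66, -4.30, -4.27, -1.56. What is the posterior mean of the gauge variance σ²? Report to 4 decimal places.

3.3373

With known mean μ and an Inverse-Gamma(α, β) prior on σ², the Normal likelihood is conjugate: posterior is Inv-Gamma(α + n/2, β + Σ(xᵢ−μ)²/2).
Σ(xᵢ−μ)² = (-1.08)² + (2.65)² + (0.14)² + (0.59)² + (0.89)² + (-3.66)² + (-4.30)² + (-4.27)² + (-1.56)² = 61.9008.
Posterior: Inv-Gamma(9.1 + 9/2, 11.1 + 61.9008/2) = Inv-Gamma(13.60, 42.05040).
E[σ²|data] = β/(α−1) = 42.05040/12.60 = 3.3373.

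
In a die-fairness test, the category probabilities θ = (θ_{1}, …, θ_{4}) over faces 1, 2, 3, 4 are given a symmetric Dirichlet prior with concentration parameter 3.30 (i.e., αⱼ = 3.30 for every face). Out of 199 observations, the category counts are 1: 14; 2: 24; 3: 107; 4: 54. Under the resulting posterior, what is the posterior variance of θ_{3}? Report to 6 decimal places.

The Dirichlet prior is conjugate to the Multinomial likelihood: each posterior αⱼ = prior αⱼ + observed count nⱼ.
Posterior concentration: (17.30, 27.30, 110.30, 57.30), total = 212.20.
Var[θ_j] = α_j(Σα−α_j)/((Σα)²(Σα+1)) = 110.30·101.90/(212.20²·213.20) = 0.001171.

0.001171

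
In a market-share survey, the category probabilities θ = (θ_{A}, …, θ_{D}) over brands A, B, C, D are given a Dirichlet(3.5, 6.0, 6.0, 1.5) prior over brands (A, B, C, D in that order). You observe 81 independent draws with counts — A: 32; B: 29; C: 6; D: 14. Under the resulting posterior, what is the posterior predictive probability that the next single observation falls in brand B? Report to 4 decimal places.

The Dirichlet prior is conjugate to the Multinomial likelihood: each posterior αⱼ = prior αⱼ + observed count nⱼ.
Posterior concentration: (35.5, 35.0, 12.0, 15.5), total = 98.0.
P(next = B | data) = α_{B}/Σα = 0.3571.

0.3571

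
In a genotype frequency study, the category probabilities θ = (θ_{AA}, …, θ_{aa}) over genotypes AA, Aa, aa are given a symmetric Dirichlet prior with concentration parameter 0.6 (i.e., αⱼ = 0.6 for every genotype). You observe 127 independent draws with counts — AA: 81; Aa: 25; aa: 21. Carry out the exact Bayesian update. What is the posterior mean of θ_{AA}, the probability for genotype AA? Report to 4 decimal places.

The Dirichlet prior is conjugate to the Multinomial likelihood: each posterior αⱼ = prior αⱼ + observed count nⱼ.
Posterior concentration: (81.6, 25.6, 21.6), total = 128.8.
E[θ_{AA}|data] = α_{AA}/Σα = 81.6/128.8 = 0.6335.

0.6335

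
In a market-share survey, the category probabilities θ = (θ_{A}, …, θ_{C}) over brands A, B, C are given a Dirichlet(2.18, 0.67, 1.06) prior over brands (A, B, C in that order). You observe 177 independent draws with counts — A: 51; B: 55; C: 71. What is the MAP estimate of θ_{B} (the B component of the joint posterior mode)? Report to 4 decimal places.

0.3073

The Dirichlet prior is conjugate to the Multinomial likelihood: each posterior αⱼ = prior αⱼ + observed count nⱼ.
Posterior concentration: (53.18, 55.67, 72.06), total = 180.91.
Joint mode component: (α_{B}−1)/(Σα−K) = 54.67/177.91 = 0.3073.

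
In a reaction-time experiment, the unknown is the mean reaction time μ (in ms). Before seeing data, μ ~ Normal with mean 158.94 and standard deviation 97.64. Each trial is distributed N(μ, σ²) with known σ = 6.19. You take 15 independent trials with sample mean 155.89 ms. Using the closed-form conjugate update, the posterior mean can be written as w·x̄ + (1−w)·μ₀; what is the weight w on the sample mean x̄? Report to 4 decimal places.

For Normal data with known variance σ², a Normal(μ₀, σ₀²) prior on μ is conjugate. Posterior precision = 1/σ₀² + n/σ²; posterior mean is the precision-weighted average of μ₀ and x̄.
σ₀² = 97.64² = 9533.5696, σ² = 6.19² = 38.3161. Prior precision 1/σ₀² = 1/9533.5696; data precision n/σ² = 15/38.3161.
w = (n/σ²)/(1/σ₀² + n/σ²) = n·σ₀²/(σ² + n·σ₀²) = 15·9533.5696/(38.3161 + 15·9533.5696) = 143003.544/143041.8601 = 0.9997.

0.9997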